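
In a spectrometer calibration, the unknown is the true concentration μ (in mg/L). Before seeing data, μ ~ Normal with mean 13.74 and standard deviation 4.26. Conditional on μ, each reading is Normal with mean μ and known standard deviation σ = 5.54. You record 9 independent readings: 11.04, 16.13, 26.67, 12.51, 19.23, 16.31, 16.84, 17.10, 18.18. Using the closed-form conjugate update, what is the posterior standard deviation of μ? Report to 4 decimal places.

1.6943

For Normal data with known variance σ², a Normal(μ₀, σ₀²) prior on μ is conjugate. Posterior precision = 1/σ₀² + n/σ²; posterior mean is the precision-weighted average of μ₀ and x̄.
σ₀² = 4.26² = 18.1476, σ² = 5.54² = 30.6916; σ² + n·σ₀² = 30.6916 + 9·18.1476 = 194.02.
Posterior precision = 1/σ₀² + n/σ² = 1/18.1476 + 9/30.6916 = (σ² + n·σ₀²)/(σ₀²σ²) = 194.02/(18.1476·30.6916); posterior variance σₙ² = σ₀²σ²/(σ² + n·σ₀²) = 18.1476·30.6916/194.02 = 2.870729.
Posterior SD = √σₙ² = √(18.1476·30.6916/194.02) = 1.6943.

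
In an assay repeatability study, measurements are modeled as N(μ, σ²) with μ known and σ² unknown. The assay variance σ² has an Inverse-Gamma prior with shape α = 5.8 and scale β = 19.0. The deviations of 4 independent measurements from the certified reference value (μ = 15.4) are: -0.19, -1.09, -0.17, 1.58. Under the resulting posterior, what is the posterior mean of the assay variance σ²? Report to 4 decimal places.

3.0698

With known mean μ and an Inverse-Gamma(α, β) prior on σ², the Normal likelihood is conjugate: posterior is Inv-Gamma(α + n/2, β + Σ(xᵢ−μ)²/2).
Σ(xᵢ−μ)² = (-0.19)² + (-1.09)² + (-0.17)² + (1.58)² = 3.7495.
Posterior: Inv-Gamma(5.8 + 4/2, 19.0 + 3.7495/2) = Inv-Gamma(7.80, 20.87475).
E[σ²|data] = β/(α−1) = 20.87475/6.80 = 3.0698.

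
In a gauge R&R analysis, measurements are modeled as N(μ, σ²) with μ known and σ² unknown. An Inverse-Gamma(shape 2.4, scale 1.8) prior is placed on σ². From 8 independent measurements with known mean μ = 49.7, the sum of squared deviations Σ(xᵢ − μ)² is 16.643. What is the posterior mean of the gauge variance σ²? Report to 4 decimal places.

With known mean μ and an Inverse-Gamma(α, β) prior on σ², the Normal likelihood is conjugate: posterior is Inv-Gamma(α + n/2, β + Σ(xᵢ−μ)²/2).
Posterior: Inv-Gamma(2.4 + 8/2, 1.8 + 16.643/2) = Inv-Gamma(6.40, 10.1215).
E[σ²|data] = β/(α−1) = 10.1215/5.40 = 1.8744.

1.8744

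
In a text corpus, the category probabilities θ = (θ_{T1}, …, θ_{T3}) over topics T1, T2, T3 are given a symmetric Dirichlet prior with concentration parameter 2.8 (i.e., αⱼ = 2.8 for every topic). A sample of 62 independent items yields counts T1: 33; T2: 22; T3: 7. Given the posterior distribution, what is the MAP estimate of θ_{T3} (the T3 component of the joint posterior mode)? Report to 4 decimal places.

0.1306

The Dirichlet prior is conjugate to the Multinomial likelihood: each posterior αⱼ = prior αⱼ + observed count nⱼ.
Posterior concentration: (35.8, 24.8, 9.8), total = 70.4.
Joint mode component: (α_{T3}−1)/(Σα−K) = 8.8/67.4 = 0.1306.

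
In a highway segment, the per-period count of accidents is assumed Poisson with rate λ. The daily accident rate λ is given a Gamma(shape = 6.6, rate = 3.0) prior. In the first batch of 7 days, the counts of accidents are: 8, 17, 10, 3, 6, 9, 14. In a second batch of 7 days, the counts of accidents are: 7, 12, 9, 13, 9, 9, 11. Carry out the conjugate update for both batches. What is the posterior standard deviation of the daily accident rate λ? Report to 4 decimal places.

0.7049

With a Gamma(shape α, rate β) prior, the Poisson likelihood is conjugate: the posterior is Gamma(α + ΣXᵢ, β + n).
Batch 1: sum of counts S = 67 over n = 7 days.
After batch 1: Gamma(α+S, β+n) = Gamma(6.6+67, 3.0+7) = Gamma(73.6, 10.0).
Batch 2: sum of counts S = 70 over n = 7 days.
After batch 2: Gamma(α+S, β+n) = Gamma(73.6+70, 10.0+7) = Gamma(143.6, 17.0).
SD = √α/β = √143.6/17.0 = 0.7049.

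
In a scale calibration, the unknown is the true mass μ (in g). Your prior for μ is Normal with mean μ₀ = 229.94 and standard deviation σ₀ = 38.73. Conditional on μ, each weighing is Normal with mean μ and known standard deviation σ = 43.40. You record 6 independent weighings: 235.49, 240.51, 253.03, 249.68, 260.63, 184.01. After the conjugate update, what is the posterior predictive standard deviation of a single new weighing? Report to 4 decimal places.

46.2942

For Normal data with known variance σ², a Normal(μ₀, σ₀²) prior on μ is conjugate. Posterior precision = 1/σ₀² + n/σ²; posterior mean is the precision-weighted average of μ₀ and x̄.
σ₀² = 38.73² = 1500.0129, σ² = 43.40² = 1883.56; σ² + n·σ₀² = 1883.56 + 6·1500.0129 = 10883.6374.
Posterior precision = 1/σ₀² + n/σ² = 1/1500.0129 + 6/1883.56 = (σ² + n·σ₀²)/(σ₀²σ²) = 10883.6374/(1500.0129·1883.56); posterior variance σₙ² = σ₀²σ²/(σ² + n·σ₀²) = 1500.0129·1883.56/10883.6374 = 259.597430.
Predictive variance for one new observation = σₙ² + σ² = 1500.0129·1883.56/10883.6374 + 1883.56 = σ²·(σ₀² + 10883.6374)/10883.6374 = 1883.56·12383.6503/10883.6374 = 2143.157430; SD = √(1883.56·12383.6503/10883.6374) = 46.2942.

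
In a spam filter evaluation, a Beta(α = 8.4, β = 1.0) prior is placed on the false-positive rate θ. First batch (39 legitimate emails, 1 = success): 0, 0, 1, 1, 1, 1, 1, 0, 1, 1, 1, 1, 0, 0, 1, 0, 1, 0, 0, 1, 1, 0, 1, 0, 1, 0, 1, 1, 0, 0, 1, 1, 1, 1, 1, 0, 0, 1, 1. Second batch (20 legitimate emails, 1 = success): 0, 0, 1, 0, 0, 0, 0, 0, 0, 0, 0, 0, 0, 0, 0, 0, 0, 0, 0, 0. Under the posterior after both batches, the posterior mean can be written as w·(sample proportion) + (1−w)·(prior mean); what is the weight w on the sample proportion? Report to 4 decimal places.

The Beta prior is conjugate to a Binomial/Bernoulli likelihood; the update adds successes to α and failures to β.
Total number of legitimate emails: n = 39 + 20 = 59.
Posterior mean = (α₀+k)/(α₀+β₀+n) = [n/(α₀+β₀+n)]·(k/n) + [(α₀+β₀)/(α₀+β₀+n)]·α₀/(α₀+β₀), so only n and the prior enter the weight.
The weight on the data is w = n/(α₀+β₀+n) = 59/(8.4+1.0+59) = 59/68.4 = 0.8626.

0.8626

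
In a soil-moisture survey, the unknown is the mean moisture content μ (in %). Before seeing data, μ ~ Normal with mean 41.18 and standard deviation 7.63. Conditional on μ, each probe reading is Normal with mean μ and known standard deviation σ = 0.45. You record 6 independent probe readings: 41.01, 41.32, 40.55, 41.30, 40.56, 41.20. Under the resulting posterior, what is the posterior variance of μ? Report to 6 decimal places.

0.033730

For Normal data with known variance σ², a Normal(μ₀, σ₀²) prior on μ is conjugate. Posterior precision = 1/σ₀² + n/σ²; posterior mean is the precision-weighted average of μ₀ and x̄.
σ₀² = 7.63² = 58.2169, σ² = 0.45² = 0.2025; σ² + n·σ₀² = 0.2025 + 6·58.2169 = 349.5039.
Posterior precision = 1/σ₀² + n/σ² = 1/58.2169 + 6/0.2025 = (σ² + n·σ₀²)/(σ₀²σ²) = 349.5039/(58.2169·0.2025); posterior variance σₙ² = σ₀²σ²/(σ² + n·σ₀²) = 58.2169·0.2025/349.5039 = 0.033730.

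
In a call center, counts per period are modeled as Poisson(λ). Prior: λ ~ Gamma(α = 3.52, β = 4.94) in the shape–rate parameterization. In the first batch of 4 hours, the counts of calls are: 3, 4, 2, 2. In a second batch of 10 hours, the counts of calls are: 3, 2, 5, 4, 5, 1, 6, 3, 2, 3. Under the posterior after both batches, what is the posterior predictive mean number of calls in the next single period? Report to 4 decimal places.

2.5618

With a Gamma(shape α, rate β) prior, the Poisson likelihood is conjugate: the posterior is Gamma(α + ΣXᵢ, β + n).
Batch 1: sum of counts S = 11 over n = 4 hours.
After batch 1: Gamma(α+S, β+n) = Gamma(3.52+11, 4.94+4) = Gamma(14.52, 8.94).
Batch 2: sum of counts S = 34 over n = 10 hours.
After batch 2: Gamma(α+S, β+n) = Gamma(14.52+34, 8.94+10) = Gamma(48.52, 18.94).
The predictive distribution for one future period is NegBinom with mean α/β = 2.5618.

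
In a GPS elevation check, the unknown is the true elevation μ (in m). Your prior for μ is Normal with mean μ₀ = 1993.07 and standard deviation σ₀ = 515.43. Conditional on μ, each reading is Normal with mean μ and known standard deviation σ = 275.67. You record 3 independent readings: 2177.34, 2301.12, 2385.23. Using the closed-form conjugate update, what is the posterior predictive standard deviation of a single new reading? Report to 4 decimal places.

For Normal data with known variance σ², a Normal(μ₀, σ₀²) prior on μ is conjugate. Posterior precision = 1/σ₀² + n/σ²; posterior mean is the precision-weighted average of μ₀ and x̄.
σ₀² = 515.43² = 265668.0849, σ² = 275.67² = 75993.9489; σ² + n·σ₀² = 75993.9489 + 3·265668.0849 = 872998.2036.
Posterior precision = 1/σ₀² + n/σ² = 1/265668.0849 + 3/75993.9489 = (σ² + n·σ₀²)/(σ₀²σ²) = 872998.2036/(265668.0849·75993.9489); posterior variance σₙ² = σ₀²σ²/(σ² + n·σ₀²) = 265668.0849·75993.9489/872998.2036 = 23126.241022.
Predictive variance for one new observation = σₙ² + σ² = 265668.0849·75993.9489/872998.2036 + 75993.9489 = σ²·(σ₀² + 872998.2036)/872998.2036 = 75993.9489·1138666.2885/872998.2036 = 99120.189922; SD = √(75993.9489·1138666.2885/872998.2036) = 314.8336.

314.8336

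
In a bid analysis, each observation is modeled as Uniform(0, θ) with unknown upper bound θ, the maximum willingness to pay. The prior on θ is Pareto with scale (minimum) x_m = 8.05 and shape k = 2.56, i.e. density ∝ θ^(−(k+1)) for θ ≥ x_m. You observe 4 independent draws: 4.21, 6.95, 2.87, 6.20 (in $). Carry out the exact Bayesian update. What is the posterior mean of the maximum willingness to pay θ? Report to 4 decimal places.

A Pareto(scale x_m, shape k) prior on the upper bound θ of Uniform(0, θ) is conjugate: posterior is Pareto(max(x_m, max xᵢ), k + n).
Sample maximum = 6.95; prior scale x_m = 8.05 → posterior scale = max = 8.05.
Posterior shape = 2.56 + 4 = 6.56.
E[θ|data] = k·x_m/(k−1) = 6.56·8.05/5.56 = 9.4978.

9.4978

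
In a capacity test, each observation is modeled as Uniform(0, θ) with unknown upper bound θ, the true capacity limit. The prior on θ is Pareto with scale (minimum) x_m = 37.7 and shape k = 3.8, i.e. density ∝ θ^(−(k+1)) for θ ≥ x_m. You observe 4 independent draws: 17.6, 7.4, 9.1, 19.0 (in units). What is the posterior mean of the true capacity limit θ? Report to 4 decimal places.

A Pareto(scale x_m, shape k) prior on the upper bound θ of Uniform(0, θ) is conjugate: posterior is Pareto(max(x_m, max xᵢ), k + n).
Sample maximum = 19.0; prior scale x_m = 37.7 → posterior scale = max = 37.7.
Posterior shape = 3.8 + 4 = 7.8.
E[θ|data] = k·x_m/(k−1) = 7.8·37.7/6.8 = 43.2441.

43.2441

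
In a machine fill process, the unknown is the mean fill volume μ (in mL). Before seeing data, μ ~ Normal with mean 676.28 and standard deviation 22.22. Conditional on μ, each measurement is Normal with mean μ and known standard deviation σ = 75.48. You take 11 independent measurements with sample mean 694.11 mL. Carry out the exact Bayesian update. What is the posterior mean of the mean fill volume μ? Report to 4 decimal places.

684.9817

For Normal data with known variance σ², a Normal(μ₀, σ₀²) prior on μ is conjugate. Posterior precision = 1/σ₀² + n/σ²; posterior mean is the precision-weighted average of μ₀ and x̄.
n·x̄ = 11·694.11 = 7635.21.
σ₀² = 22.22² = 493.7284, σ² = 75.48² = 5697.2304; σ² + n·σ₀² = 5697.2304 + 11·493.7284 = 11128.2428.
Posterior mean = (μ₀/σ₀² + n·x̄/σ²)/(1/σ₀² + n/σ²) = (σ²·μ₀ + σ₀²·n·x̄)/(σ² + n·σ₀²) = (5697.2304·676.28 + 493.7284·7635.21)/11128.2428 = 7622642.991876/11128.2428 = 684.9817.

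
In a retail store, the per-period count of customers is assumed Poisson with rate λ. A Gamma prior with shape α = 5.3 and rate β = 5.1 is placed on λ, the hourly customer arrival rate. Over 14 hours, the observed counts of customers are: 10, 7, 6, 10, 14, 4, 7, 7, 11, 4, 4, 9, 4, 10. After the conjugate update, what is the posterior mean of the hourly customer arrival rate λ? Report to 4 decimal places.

With a Gamma(shape α, rate β) prior, the Poisson likelihood is conjugate: the posterior is Gamma(α + ΣXᵢ, β + n).
Sum of counts S = 107 over n = 14 hours.
Posterior: Gamma(α+S, β+n) = Gamma(5.3+107, 5.1+14) = Gamma(112.3, 19.1).
Posterior mean = α/β = 112.3/19.1 = 5.8796.

5.8796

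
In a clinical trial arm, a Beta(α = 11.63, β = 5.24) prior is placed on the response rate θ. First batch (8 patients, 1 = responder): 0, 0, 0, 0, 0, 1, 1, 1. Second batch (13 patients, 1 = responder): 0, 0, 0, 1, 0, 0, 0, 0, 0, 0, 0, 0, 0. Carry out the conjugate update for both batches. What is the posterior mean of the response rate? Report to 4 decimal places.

0.4127

The Beta prior is conjugate to a Binomial/Bernoulli likelihood; the update adds successes to α and failures to β.
After batch 1: Beta(11.63+3, 5.24+5) = Beta(14.63, 10.24).
After batch 2: Beta(14.63+1, 10.24+12) = Beta(15.63, 22.24).
Posterior mean = α/(α+β) = 15.63/37.87 = 0.4127.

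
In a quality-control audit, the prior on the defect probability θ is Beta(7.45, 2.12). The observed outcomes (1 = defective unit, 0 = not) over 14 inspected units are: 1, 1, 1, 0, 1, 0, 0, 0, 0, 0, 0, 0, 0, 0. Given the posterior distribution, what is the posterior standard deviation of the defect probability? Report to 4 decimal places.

0.1008

The Beta prior is conjugate to a Binomial/Bernoulli likelihood; the update adds successes to α and failures to β.
Posterior: Beta(α+k, β+n−k) = Beta(7.45+4, 2.12+10) = Beta(11.45, 12.12).
Var = αβ/((α+β)²(α+β+1)) = 11.45·12.12/(23.57²·24.57) = 0.01016679; SD = √0.01016679 = 0.1008.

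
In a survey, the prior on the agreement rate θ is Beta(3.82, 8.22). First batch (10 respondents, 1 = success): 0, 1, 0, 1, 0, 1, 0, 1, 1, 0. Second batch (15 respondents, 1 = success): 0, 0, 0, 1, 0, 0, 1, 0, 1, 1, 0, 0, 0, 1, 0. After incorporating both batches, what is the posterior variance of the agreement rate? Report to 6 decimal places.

The Beta prior is conjugate to a Binomial/Bernoulli likelihood; the update adds successes to α and failures to β.
After batch 1: Beta(3.82+5, 8.22+5) = Beta(8.82, 13.22).
After batch 2: Beta(8.82+5, 13.22+10) = Beta(13.82, 23.22).
Var = αβ/((α+β)²(α+β+1)) = 13.82·23.22/(37.04²·38.04) = 0.006149.

0.006149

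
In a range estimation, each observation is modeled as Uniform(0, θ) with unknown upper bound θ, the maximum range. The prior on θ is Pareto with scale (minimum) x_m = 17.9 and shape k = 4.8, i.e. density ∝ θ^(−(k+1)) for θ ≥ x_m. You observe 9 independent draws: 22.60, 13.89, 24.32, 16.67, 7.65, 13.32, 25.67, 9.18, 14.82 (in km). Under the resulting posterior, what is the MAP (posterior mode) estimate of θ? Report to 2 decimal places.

A Pareto(scale x_m, shape k) prior on the upper bound θ of Uniform(0, θ) is conjugate: posterior is Pareto(max(x_m, max xᵢ), k + n).
Sample maximum = 25.67; prior scale x_m = 17.9 → posterior scale = max = 25.67.
Posterior shape = 4.8 + 9 = 13.8.
The Pareto density is decreasing on [x_m, ∞), so the mode is x_m = 25.67.

25.67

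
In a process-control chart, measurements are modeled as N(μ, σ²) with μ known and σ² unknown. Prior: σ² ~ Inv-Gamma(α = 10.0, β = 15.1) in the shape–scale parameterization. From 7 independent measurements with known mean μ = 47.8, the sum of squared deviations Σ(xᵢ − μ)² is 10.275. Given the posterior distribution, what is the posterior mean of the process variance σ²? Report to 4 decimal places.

With known mean μ and an Inverse-Gamma(α, β) prior on σ², the Normal likelihood is conjugate: posterior is Inv-Gamma(α + n/2, β + Σ(xᵢ−μ)²/2).
Posterior: Inv-Gamma(10.0 + 7/2, 15.1 + 10.275/2) = Inv-Gamma(13.50, 20.2375).
E[σ²|data] = β/(α−1) = 20.2375/12.50 = 1.6190.

1.6190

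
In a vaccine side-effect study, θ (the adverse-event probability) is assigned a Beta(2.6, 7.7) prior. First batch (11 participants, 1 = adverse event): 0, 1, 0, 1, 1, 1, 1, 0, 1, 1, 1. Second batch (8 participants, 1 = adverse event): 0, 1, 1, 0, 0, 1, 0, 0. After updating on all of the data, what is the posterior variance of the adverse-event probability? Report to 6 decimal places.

0.008208

The Beta prior is conjugate to a Binomial/Bernoulli likelihood; the update adds successes to α and failures to β.
After batch 1: Beta(2.6+8, 7.7+3) = Beta(10.6, 10.7).
After batch 2: Beta(10.6+3, 10.7+5) = Beta(13.6, 15.7).
Var = αβ/((α+β)²(α+β+1)) = 13.6·15.7/(29.3²·30.3) = 0.008208.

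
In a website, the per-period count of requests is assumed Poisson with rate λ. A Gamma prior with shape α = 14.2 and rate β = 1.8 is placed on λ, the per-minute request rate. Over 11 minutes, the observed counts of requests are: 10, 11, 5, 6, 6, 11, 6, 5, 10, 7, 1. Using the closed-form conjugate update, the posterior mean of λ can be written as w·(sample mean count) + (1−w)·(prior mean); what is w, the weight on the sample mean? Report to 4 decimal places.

With a Gamma(shape α, rate β) prior, the Poisson likelihood is conjugate: the posterior is Gamma(α + ΣXᵢ, β + n).
Posterior mean = (α₀+S)/(β₀+n) = [n/(β₀+n)]·(S/n) + [β₀/(β₀+n)]·(α₀/β₀), so only n and β₀ enter the weight.
Weight on data w = n/(β₀+n) = 11/(1.8+11) = 11/12.8 = 0.8594.

0.8594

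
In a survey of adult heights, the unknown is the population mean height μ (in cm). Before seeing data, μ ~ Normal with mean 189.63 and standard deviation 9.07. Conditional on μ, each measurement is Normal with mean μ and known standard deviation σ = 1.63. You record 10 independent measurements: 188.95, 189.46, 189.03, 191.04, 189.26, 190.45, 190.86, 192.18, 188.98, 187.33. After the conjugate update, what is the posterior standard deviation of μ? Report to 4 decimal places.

0.5146

For Normal data with known variance σ², a Normal(μ₀, σ₀²) prior on μ is conjugate. Posterior precision = 1/σ₀² + n/σ²; posterior mean is the precision-weighted average of μ₀ and x̄.
σ₀² = 9.07² = 82.2649, σ² = 1.63² = 2.6569; σ² + n·σ₀² = 2.6569 + 10·82.2649 = 825.3059.
Posterior precision = 1/σ₀² + n/σ² = 1/82.2649 + 10/2.6569 = (σ² + n·σ₀²)/(σ₀²σ²) = 825.3059/(82.2649·2.6569); posterior variance σₙ² = σ₀²σ²/(σ² + n·σ₀²) = 82.2649·2.6569/825.3059 = 0.264835.
Posterior SD = √σₙ² = √(82.2649·2.6569/825.3059) = 0.5146.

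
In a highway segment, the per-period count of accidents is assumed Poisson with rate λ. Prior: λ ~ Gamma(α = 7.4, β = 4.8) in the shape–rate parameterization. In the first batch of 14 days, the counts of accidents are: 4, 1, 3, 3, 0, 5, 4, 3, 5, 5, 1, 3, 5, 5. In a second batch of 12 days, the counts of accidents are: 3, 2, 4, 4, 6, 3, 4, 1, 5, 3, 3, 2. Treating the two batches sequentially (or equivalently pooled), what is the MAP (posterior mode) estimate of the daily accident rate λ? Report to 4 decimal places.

3.0325

With a Gamma(shape α, rate β) prior, the Poisson likelihood is conjugate: the posterior is Gamma(α + ΣXᵢ, β + n).
Batch 1: sum of counts S = 47 over n = 14 days.
After batch 1: Gamma(α+S, β+n) = Gamma(7.4+47, 4.8+14) = Gamma(54.4, 18.8).
Batch 2: sum of counts S = 40 over n = 12 days.
After batch 2: Gamma(α+S, β+n) = Gamma(54.4+40, 18.8+12) = Gamma(94.4, 30.8).
Mode of Gamma(α,β) for α≥1 is (α−1)/β = 93.4/30.8 = 3.0325.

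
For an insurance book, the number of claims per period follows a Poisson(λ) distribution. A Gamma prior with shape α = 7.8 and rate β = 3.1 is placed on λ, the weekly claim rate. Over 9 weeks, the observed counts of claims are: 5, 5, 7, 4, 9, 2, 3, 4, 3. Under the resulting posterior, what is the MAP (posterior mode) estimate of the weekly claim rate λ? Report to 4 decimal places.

With a Gamma(shape α, rate β) prior, the Poisson likelihood is conjugate: the posterior is Gamma(α + ΣXᵢ, β + n).
Sum of counts S = 42 over n = 9 weeks.
Posterior: Gamma(α+S, β+n) = Gamma(7.8+42, 3.1+9) = Gamma(49.8, 12.1).
Mode of Gamma(α,β) for α≥1 is (α−1)/β = 48.8/12.1 = 4.0331.

4.0331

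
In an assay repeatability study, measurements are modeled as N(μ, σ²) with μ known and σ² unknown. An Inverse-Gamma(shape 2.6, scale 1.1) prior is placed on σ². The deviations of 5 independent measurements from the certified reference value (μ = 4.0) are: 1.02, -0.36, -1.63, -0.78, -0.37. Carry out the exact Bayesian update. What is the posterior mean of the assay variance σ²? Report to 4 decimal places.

0.8259

With known mean μ and an Inverse-Gamma(α, β) prior on σ², the Normal likelihood is conjugate: posterior is Inv-Gamma(α + n/2, β + Σ(xᵢ−μ)²/2).
Σ(xᵢ−μ)² = (1.02)² + (-0.36)² + (-1.63)² + (-0.78)² + (-0.37)² = 4.5722.
Posterior: Inv-Gamma(2.6 + 5/2, 1.1 + 4.5722/2) = Inv-Gamma(5.10, 3.38610).
E[σ²|data] = β/(α−1) = 3.38610/4.10 = 0.8259.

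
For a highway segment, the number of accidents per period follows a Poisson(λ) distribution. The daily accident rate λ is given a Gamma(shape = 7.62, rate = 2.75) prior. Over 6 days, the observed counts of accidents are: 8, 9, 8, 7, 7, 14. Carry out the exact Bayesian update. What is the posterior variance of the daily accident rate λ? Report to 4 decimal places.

0.7918

With a Gamma(shape α, rate β) prior, the Poisson likelihood is conjugate: the posterior is Gamma(α + ΣXᵢ, β + n).
Sum of counts S = 53 over n = 6 days.
Posterior: Gamma(α+S, β+n) = Gamma(7.62+53, 2.75+6) = Gamma(60.62, 8.75).
Var = α/β² = 60.62/8.75² = 0.7918.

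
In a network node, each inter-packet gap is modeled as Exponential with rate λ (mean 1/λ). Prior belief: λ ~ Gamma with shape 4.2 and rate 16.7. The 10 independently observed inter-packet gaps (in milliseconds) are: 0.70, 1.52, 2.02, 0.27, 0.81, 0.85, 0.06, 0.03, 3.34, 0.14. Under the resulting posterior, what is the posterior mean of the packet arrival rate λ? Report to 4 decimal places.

With a Gamma(shape α, rate β) prior on the exponential rate λ, the posterior after n observations with total T = Σxᵢ is Gamma(α+n, β+T).
Sum of observations T = 9.74 milliseconds; n = 10.
Posterior: Gamma(4.2+10, 16.7+9.74) = Gamma(14.2, 26.44).
Posterior mean of λ = α/β = 14.2/26.44 = 0.5371.

0.5371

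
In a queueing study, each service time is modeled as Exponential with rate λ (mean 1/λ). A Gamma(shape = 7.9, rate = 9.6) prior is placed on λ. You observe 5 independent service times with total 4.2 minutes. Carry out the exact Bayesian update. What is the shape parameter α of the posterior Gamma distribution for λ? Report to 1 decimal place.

12.9

With a Gamma(shape α, rate β) prior on the exponential rate λ, the posterior after n observations with total T = Σxᵢ is Gamma(α+n, β+T).
Posterior: Gamma(7.9+5, 9.6+4.2) = Gamma(12.9, 13.8).
Posterior α = 12.9.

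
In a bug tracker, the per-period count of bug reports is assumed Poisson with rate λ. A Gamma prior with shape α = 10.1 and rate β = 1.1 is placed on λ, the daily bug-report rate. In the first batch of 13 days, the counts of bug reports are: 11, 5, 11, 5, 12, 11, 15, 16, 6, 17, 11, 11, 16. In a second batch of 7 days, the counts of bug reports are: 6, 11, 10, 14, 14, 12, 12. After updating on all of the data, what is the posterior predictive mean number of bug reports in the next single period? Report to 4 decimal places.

With a Gamma(shape α, rate β) prior, the Poisson likelihood is conjugate: the posterior is Gamma(α + ΣXᵢ, β + n).
Batch 1: sum of counts S = 147 over n = 13 days.
After batch 1: Gamma(α+S, β+n) = Gamma(10.1+147, 1.1+13) = Gamma(157.1, 14.1).
Batch 2: sum of counts S = 79 over n = 7 days.
After batch 2: Gamma(α+S, β+n) = Gamma(157.1+79, 14.1+7) = Gamma(236.1, 21.1).
The predictive distribution for one future period is NegBinom with mean α/β = 11.1896.

11.1896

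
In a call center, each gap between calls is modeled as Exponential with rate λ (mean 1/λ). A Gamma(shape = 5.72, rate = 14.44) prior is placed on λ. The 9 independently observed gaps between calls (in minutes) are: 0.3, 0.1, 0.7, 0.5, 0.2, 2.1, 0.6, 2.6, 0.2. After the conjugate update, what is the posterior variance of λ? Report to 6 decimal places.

0.031145

With a Gamma(shape α, rate β) prior on the exponential rate λ, the posterior after n observations with total T = Σxᵢ is Gamma(α+n, β+T).
Sum of observations T = 7.3 minutes; n = 9.
Posterior: Gamma(5.72+9, 14.44+7.3) = Gamma(14.72, 21.74).
Var = α/β² = 0.031145.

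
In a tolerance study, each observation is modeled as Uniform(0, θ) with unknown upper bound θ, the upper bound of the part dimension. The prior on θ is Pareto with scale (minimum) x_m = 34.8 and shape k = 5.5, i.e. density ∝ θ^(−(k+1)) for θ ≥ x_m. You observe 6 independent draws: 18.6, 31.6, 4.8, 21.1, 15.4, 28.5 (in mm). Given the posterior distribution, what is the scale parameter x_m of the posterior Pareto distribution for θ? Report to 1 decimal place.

A Pareto(scale x_m, shape k) prior on the upper bound θ of Uniform(0, θ) is conjugate: posterior is Pareto(max(x_m, max xᵢ), k + n).
Sample maximum = 31.6; prior scale x_m = 34.8 → posterior scale = max = 34.8.
Posterior shape = 5.5 + 6 = 11.5.
Posterior scale x_m = 34.8.

34.8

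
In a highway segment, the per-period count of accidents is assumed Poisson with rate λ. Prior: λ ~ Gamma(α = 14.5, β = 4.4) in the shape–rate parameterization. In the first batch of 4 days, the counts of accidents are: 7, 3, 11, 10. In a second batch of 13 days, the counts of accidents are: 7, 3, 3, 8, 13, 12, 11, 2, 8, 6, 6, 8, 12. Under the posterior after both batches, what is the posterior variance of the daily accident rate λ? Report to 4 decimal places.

With a Gamma(shape α, rate β) prior, the Poisson likelihood is conjugate: the posterior is Gamma(α + ΣXᵢ, β + n).
Batch 1: sum of counts S = 31 over n = 4 days.
After batch 1: Gamma(α+S, β+n) = Gamma(14.5+31, 4.4+4) = Gamma(45.5, 8.4).
Batch 2: sum of counts S = 99 over n = 13 days.
After batch 2: Gamma(α+S, β+n) = Gamma(45.5+99, 8.4+13) = Gamma(144.5, 21.4).
Var = α/β² = 144.5/21.4² = 0.3155.

0.3155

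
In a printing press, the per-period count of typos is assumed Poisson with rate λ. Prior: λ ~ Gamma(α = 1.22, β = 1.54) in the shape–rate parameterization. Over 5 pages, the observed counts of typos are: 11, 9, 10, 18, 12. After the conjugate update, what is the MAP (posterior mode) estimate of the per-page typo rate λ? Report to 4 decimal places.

With a Gamma(shape α, rate β) prior, the Poisson likelihood is conjugate: the posterior is Gamma(α + ΣXᵢ, β + n).
Sum of counts S = 60 over n = 5 pages.
Posterior: Gamma(α+S, β+n) = Gamma(1.22+60, 1.54+5) = Gamma(61.22, 6.54).
Mode of Gamma(α,β) for α≥1 is (α−1)/β = 60.22/6.54 = 9.2080.

9.2080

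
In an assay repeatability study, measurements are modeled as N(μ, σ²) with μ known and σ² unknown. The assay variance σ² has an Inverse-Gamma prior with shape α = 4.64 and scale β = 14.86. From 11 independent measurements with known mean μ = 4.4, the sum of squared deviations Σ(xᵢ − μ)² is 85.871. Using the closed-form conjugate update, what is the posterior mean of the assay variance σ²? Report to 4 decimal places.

With known mean μ and an Inverse-Gamma(α, β) prior on σ², the Normal likelihood is conjugate: posterior is Inv-Gamma(α + n/2, β + Σ(xᵢ−μ)²/2).
Posterior: Inv-Gamma(4.64 + 11/2, 14.86 + 85.871/2) = Inv-Gamma(10.14, 57.7955).
E[σ²|data] = β/(α−1) = 57.7955/9.14 = 6.3234.

6.3234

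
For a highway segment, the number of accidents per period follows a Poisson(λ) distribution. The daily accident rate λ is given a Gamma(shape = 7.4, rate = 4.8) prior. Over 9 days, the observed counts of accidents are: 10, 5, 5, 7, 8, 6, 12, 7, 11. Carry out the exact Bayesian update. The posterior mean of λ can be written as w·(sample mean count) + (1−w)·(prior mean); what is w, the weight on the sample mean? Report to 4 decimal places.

0.6522

With a Gamma(shape α, rate β) prior, the Poisson likelihood is conjugate: the posterior is Gamma(α + ΣXᵢ, β + n).
Posterior mean = (α₀+S)/(β₀+n) = [n/(β₀+n)]·(S/n) + [β₀/(β₀+n)]·(α₀/β₀), so only n and β₀ enter the weight.
Weight on data w = n/(β₀+n) = 9/(4.8+9) = 9/13.8 = 0.6522.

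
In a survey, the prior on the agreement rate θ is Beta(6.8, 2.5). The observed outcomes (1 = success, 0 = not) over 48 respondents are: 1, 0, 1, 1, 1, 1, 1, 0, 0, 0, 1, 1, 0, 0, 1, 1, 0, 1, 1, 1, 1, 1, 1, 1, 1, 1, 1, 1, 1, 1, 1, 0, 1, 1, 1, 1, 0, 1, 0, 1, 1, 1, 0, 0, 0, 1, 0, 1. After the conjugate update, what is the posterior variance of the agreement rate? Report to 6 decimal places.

The Beta prior is conjugate to a Binomial/Bernoulli likelihood; the update adds successes to α and failures to β.
Posterior: Beta(α+k, β+n−k) = Beta(6.8+34, 2.5+14) = Beta(40.8, 16.5).
Var = αβ/((α+β)²(α+β+1)) = 40.8·16.5/(57.3²·58.3) = 0.003517.

0.003517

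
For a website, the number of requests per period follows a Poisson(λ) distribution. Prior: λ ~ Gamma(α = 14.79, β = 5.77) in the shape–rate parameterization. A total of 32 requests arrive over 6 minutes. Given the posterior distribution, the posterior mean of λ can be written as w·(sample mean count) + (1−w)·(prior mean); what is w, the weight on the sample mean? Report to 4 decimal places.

0.5098

With a Gamma(shape α, rate β) prior, the Poisson likelihood is conjugate: the posterior is Gamma(α + ΣXᵢ, β + n).
Posterior mean = (α₀+S)/(β₀+n) = [n/(β₀+n)]·(S/n) + [β₀/(β₀+n)]·(α₀/β₀), so only n and β₀ enter the weight.
Weight on data w = n/(β₀+n) = 6/(5.77+6) = 6/11.77 = 0.5098.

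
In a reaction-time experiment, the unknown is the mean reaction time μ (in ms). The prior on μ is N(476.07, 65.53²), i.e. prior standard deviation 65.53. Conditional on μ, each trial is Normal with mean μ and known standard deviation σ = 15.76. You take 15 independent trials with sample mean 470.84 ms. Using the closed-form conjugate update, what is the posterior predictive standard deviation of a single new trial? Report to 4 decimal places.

16.2749

For Normal data with known variance σ², a Normal(μ₀, σ₀²) prior on μ is conjugate. Posterior precision = 1/σ₀² + n/σ²; posterior mean is the precision-weighted average of μ₀ and x̄.
σ₀² = 65.53² = 4294.1809, σ² = 15.76² = 248.3776; σ² + n·σ₀² = 248.3776 + 15·4294.1809 = 64661.0911.
Posterior precision = 1/σ₀² + n/σ² = 1/4294.1809 + 15/248.3776 = (σ² + n·σ₀²)/(σ₀²σ²) = 64661.0911/(4294.1809·248.3776); posterior variance σₙ² = σ₀²σ²/(σ² + n·σ₀²) = 4294.1809·248.3776/64661.0911 = 16.494902.
Predictive variance for one new observation = σₙ² + σ² = 4294.1809·248.3776/64661.0911 + 248.3776 = σ²·(σ₀² + 64661.0911)/64661.0911 = 248.3776·68955.272/64661.0911 = 264.872502; SD = √(248.3776·68955.272/64661.0911) = 16.2749.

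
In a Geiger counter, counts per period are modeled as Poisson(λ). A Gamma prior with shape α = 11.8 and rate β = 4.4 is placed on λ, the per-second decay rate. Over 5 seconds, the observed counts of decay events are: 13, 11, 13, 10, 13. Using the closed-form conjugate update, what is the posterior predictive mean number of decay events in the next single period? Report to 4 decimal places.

With a Gamma(shape α, rate β) prior, the Poisson likelihood is conjugate: the posterior is Gamma(α + ΣXᵢ, β + n).
Sum of counts S = 60 over n = 5 seconds.
Posterior: Gamma(α+S, β+n) = Gamma(11.8+60, 4.4+5) = Gamma(71.8, 9.4).
The predictive distribution for one future period is NegBinom with mean α/β = 7.6383.

7.6383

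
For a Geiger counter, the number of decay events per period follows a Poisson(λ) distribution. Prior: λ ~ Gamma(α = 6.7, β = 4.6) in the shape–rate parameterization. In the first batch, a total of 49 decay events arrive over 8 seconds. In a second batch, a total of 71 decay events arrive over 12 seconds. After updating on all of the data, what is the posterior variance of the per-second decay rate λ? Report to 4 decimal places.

0.2094

With a Gamma(shape α, rate β) prior, the Poisson likelihood is conjugate: the posterior is Gamma(α + ΣXᵢ, β + n).
After batch 1: Gamma(α+S, β+n) = Gamma(6.7+49, 4.6+8) = Gamma(55.7, 12.6).
After batch 2: Gamma(α+S, β+n) = Gamma(55.7+71, 12.6+12) = Gamma(126.7, 24.6).
Var = α/β² = 126.7/24.6² = 0.2094.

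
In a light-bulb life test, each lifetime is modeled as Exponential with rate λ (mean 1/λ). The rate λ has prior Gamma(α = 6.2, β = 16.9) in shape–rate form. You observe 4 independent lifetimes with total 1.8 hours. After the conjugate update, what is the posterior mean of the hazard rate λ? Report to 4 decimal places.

0.5455

With a Gamma(shape α, rate β) prior on the exponential rate λ, the posterior after n observations with total T = Σxᵢ is Gamma(α+n, β+T).
Posterior: Gamma(6.2+4, 16.9+1.8) = Gamma(10.2, 18.7).
Posterior mean of λ = α/β = 10.2/18.7 = 0.5455.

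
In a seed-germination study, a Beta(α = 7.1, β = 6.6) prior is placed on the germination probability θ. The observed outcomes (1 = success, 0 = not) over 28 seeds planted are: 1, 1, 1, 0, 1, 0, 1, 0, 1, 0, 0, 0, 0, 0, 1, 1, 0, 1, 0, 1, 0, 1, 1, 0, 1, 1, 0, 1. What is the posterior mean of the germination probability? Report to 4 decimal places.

0.5300

The Beta prior is conjugate to a Binomial/Bernoulli likelihood; the update adds successes to α and failures to β.
Posterior: Beta(α+k, β+n−k) = Beta(7.1+15, 6.6+13) = Beta(22.1, 19.6).
Posterior mean = α/(α+β) = 22.1/41.7 = 0.5300.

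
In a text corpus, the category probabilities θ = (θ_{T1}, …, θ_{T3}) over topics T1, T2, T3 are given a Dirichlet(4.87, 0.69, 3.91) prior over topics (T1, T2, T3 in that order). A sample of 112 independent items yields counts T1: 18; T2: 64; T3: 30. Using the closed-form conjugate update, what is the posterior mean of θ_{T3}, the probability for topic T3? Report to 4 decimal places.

0.2792

The Dirichlet prior is conjugate to the Multinomial likelihood: each posterior αⱼ = prior αⱼ + observed count nⱼ.
Posterior concentration: (22.87, 64.69, 33.91), total = 121.47.
E[θ_{T3}|data] = α_{T3}/Σα = 33.91/121.47 = 0.2792.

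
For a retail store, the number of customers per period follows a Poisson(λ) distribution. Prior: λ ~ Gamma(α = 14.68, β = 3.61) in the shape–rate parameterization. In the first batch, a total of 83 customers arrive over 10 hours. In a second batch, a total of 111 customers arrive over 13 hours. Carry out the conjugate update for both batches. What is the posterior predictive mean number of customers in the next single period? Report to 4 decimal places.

7.8422

With a Gamma(shape α, rate β) prior, the Poisson likelihood is conjugate: the posterior is Gamma(α + ΣXᵢ, β + n).
After batch 1: Gamma(α+S, β+n) = Gamma(14.68+83, 3.61+10) = Gamma(97.68, 13.61).
After batch 2: Gamma(α+S, β+n) = Gamma(97.68+111, 13.61+13) = Gamma(208.68, 26.61).
The predictive distribution for one future period is NegBinom with mean α/β = 7.8422.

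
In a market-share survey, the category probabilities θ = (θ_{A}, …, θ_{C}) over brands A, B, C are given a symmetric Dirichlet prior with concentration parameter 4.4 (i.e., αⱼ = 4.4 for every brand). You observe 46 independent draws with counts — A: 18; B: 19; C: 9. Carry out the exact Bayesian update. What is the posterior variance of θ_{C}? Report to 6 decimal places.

The Dirichlet prior is conjugate to the Multinomial likelihood: each posterior αⱼ = prior αⱼ + observed count nⱼ.
Posterior concentration: (22.4, 23.4, 13.4), total = 59.2.
Var[θ_j] = α_j(Σα−α_j)/((Σα)²(Σα+1)) = 13.4·45.8/(59.2²·60.2) = 0.002909.

0.002909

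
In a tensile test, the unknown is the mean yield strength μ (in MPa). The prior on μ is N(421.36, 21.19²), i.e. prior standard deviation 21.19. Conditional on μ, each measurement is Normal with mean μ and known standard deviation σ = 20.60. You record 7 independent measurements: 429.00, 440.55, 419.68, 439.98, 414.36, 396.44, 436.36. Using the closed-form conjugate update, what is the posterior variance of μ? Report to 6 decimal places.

53.411613

For Normal data with known variance σ², a Normal(μ₀, σ₀²) prior on μ is conjugate. Posterior precision = 1/σ₀² + n/σ²; posterior mean is the precision-weighted average of μ₀ and x̄.
σ₀² = 21.19² = 449.0161, σ² = 20.60² = 424.36; σ² + n·σ₀² = 424.36 + 7·449.0161 = 3567.4727.
Posterior precision = 1/σ₀² + n/σ² = 1/449.0161 + 7/424.36 = (σ² + n·σ₀²)/(σ₀²σ²) = 3567.4727/(449.0161·424.36); posterior variance σₙ² = σ₀²σ²/(σ² + n·σ₀²) = 449.0161·424.36/3567.4727 = 53.411613.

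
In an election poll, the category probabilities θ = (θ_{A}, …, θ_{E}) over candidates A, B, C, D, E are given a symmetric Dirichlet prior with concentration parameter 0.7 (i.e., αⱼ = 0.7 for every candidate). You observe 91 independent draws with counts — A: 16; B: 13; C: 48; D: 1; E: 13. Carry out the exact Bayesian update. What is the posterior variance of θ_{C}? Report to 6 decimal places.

The Dirichlet prior is conjugate to the Multinomial likelihood: each posterior αⱼ = prior αⱼ + observed count nⱼ.
Posterior concentration: (16.7, 13.7, 48.7, 1.7, 13.7), total = 94.5.
Var[θ_j] = α_j(Σα−α_j)/((Σα)²(Σα+1)) = 48.7·45.8/(94.5²·95.5) = 0.002615.

0.002615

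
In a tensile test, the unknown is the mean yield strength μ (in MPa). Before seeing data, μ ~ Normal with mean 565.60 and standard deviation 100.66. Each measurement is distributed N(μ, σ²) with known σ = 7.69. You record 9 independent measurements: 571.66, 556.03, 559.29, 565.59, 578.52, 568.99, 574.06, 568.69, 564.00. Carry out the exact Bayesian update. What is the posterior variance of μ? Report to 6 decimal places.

6.566420

For Normal data with known variance σ², a Normal(μ₀, σ₀²) prior on μ is conjugate. Posterior precision = 1/σ₀² + n/σ²; posterior mean is the precision-weighted average of μ₀ and x̄.
σ₀² = 100.66² = 10132.4356, σ² = 7.69² = 59.1361; σ² + n·σ₀² = 59.1361 + 9·10132.4356 = 91251.0565.
Posterior precision = 1/σ₀² + n/σ² = 1/10132.4356 + 9/59.1361 = (σ² + n·σ₀²)/(σ₀²σ²) = 91251.0565/(10132.4356·59.1361); posterior variance σₙ² = σ₀²σ²/(σ² + n·σ₀²) = 10132.4356·59.1361/91251.0565 = 6.566420.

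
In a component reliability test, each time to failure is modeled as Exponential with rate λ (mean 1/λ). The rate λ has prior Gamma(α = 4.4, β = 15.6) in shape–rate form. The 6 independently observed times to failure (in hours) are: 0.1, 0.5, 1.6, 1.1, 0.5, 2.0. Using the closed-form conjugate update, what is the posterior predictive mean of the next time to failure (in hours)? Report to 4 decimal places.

With a Gamma(shape α, rate β) prior on the exponential rate λ, the posterior after n observations with total T = Σxᵢ is Gamma(α+n, β+T).
Sum of observations T = 5.8 hours; n = 6.
Posterior: Gamma(4.4+6, 15.6+5.8) = Gamma(10.4, 21.4).
The predictive distribution for the next observation is Lomax; its mean is β/(α−1) = 21.4/9.4 = 2.2766.

2.2766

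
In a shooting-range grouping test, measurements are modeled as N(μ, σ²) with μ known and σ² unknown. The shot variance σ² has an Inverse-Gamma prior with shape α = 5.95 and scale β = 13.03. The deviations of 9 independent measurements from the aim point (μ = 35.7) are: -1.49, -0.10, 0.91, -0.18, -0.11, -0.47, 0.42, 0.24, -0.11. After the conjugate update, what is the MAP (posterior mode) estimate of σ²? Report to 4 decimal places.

1.2939

With known mean μ and an Inverse-Gamma(α, β) prior on σ², the Normal likelihood is conjugate: posterior is Inv-Gamma(α + n/2, β + Σ(xᵢ−μ)²/2).
Σ(xᵢ−μ)² = (-1.49)² + (-0.10)² + (0.91)² + (-0.18)² + (-0.11)² + (-0.47)² + (0.42)² + (0.24)² + (-0.11)² = 3.5697.
Posterior: Inv-Gamma(5.95 + 9/2, 13.03 + 3.5697/2) = Inv-Gamma(10.45, 14.81485).
Mode = β/(α+1) = 14.81485/11.45 = 1.2939.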